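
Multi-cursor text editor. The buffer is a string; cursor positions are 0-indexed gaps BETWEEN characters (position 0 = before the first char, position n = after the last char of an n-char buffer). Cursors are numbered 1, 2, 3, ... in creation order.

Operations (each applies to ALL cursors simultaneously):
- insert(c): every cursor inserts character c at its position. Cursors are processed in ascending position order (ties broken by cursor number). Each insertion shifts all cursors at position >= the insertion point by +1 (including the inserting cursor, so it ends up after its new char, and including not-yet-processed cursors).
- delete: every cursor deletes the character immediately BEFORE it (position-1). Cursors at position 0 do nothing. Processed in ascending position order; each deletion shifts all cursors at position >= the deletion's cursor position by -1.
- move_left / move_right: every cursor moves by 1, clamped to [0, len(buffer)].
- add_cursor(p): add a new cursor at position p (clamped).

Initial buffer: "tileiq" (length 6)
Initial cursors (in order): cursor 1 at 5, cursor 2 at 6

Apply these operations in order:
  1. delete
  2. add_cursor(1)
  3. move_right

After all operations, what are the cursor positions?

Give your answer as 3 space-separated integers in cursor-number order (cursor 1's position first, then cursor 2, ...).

After op 1 (delete): buffer="tile" (len 4), cursors c1@4 c2@4, authorship ....
After op 2 (add_cursor(1)): buffer="tile" (len 4), cursors c3@1 c1@4 c2@4, authorship ....
After op 3 (move_right): buffer="tile" (len 4), cursors c3@2 c1@4 c2@4, authorship ....

Answer: 4 4 2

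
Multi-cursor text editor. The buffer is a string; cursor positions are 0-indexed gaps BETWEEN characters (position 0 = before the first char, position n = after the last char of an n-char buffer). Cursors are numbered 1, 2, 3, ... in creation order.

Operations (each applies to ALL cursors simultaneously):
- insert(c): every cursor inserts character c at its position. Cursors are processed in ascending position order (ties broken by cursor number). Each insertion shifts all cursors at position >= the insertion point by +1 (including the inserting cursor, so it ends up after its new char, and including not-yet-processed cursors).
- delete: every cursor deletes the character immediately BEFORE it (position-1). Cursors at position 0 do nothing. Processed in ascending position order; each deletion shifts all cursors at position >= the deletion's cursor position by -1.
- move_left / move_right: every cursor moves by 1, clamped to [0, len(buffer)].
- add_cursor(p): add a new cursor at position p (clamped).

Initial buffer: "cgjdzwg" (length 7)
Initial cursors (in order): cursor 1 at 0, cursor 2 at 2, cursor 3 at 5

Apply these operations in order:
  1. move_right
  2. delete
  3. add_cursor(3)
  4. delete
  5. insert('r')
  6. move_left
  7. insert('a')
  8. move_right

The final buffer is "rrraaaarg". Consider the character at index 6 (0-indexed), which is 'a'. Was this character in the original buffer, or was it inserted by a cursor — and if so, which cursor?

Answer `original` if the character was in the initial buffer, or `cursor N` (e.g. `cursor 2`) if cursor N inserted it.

After op 1 (move_right): buffer="cgjdzwg" (len 7), cursors c1@1 c2@3 c3@6, authorship .......
After op 2 (delete): buffer="gdzg" (len 4), cursors c1@0 c2@1 c3@3, authorship ....
After op 3 (add_cursor(3)): buffer="gdzg" (len 4), cursors c1@0 c2@1 c3@3 c4@3, authorship ....
After op 4 (delete): buffer="g" (len 1), cursors c1@0 c2@0 c3@0 c4@0, authorship .
After op 5 (insert('r')): buffer="rrrrg" (len 5), cursors c1@4 c2@4 c3@4 c4@4, authorship 1234.
After op 6 (move_left): buffer="rrrrg" (len 5), cursors c1@3 c2@3 c3@3 c4@3, authorship 1234.
After op 7 (insert('a')): buffer="rrraaaarg" (len 9), cursors c1@7 c2@7 c3@7 c4@7, authorship 12312344.
After op 8 (move_right): buffer="rrraaaarg" (len 9), cursors c1@8 c2@8 c3@8 c4@8, authorship 12312344.
Authorship (.=original, N=cursor N): 1 2 3 1 2 3 4 4 .
Index 6: author = 4

Answer: cursor 4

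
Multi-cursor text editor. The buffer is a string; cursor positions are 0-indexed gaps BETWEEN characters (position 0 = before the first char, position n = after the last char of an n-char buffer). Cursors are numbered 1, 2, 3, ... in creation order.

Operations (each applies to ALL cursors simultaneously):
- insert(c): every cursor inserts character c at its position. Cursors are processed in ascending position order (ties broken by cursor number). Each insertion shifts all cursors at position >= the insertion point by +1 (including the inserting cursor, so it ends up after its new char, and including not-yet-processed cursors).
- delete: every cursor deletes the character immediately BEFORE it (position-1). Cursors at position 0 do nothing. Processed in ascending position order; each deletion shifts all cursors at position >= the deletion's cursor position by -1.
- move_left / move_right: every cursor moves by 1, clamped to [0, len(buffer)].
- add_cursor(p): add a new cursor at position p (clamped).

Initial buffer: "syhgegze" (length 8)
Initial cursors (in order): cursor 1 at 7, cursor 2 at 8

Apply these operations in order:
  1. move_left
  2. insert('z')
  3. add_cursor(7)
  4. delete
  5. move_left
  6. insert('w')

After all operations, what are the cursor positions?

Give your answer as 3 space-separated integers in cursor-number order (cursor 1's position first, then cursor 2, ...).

After op 1 (move_left): buffer="syhgegze" (len 8), cursors c1@6 c2@7, authorship ........
After op 2 (insert('z')): buffer="syhgegzzze" (len 10), cursors c1@7 c2@9, authorship ......1.2.
After op 3 (add_cursor(7)): buffer="syhgegzzze" (len 10), cursors c1@7 c3@7 c2@9, authorship ......1.2.
After op 4 (delete): buffer="syhgeze" (len 7), cursors c1@5 c3@5 c2@6, authorship .......
After op 5 (move_left): buffer="syhgeze" (len 7), cursors c1@4 c3@4 c2@5, authorship .......
After op 6 (insert('w')): buffer="syhgwwewze" (len 10), cursors c1@6 c3@6 c2@8, authorship ....13.2..

Answer: 6 8 6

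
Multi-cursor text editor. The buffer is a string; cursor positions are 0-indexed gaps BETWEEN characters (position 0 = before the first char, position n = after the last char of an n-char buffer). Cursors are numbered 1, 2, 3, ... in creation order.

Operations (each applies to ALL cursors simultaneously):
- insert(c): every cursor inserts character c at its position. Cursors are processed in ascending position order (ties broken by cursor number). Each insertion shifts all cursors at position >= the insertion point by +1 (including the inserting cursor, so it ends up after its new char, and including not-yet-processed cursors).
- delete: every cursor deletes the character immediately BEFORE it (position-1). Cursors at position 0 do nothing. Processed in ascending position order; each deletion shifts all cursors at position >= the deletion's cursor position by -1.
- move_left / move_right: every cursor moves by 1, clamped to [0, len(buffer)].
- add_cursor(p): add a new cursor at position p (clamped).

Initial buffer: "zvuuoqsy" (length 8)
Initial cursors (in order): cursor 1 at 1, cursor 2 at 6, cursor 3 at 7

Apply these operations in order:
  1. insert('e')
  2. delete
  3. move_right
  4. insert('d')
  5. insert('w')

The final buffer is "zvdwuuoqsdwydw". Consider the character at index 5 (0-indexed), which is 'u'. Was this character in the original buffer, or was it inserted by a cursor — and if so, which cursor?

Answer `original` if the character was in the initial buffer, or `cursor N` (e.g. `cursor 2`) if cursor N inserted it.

After op 1 (insert('e')): buffer="zevuuoqesey" (len 11), cursors c1@2 c2@8 c3@10, authorship .1.....2.3.
After op 2 (delete): buffer="zvuuoqsy" (len 8), cursors c1@1 c2@6 c3@7, authorship ........
After op 3 (move_right): buffer="zvuuoqsy" (len 8), cursors c1@2 c2@7 c3@8, authorship ........
After op 4 (insert('d')): buffer="zvduuoqsdyd" (len 11), cursors c1@3 c2@9 c3@11, authorship ..1.....2.3
After op 5 (insert('w')): buffer="zvdwuuoqsdwydw" (len 14), cursors c1@4 c2@11 c3@14, authorship ..11.....22.33
Authorship (.=original, N=cursor N): . . 1 1 . . . . . 2 2 . 3 3
Index 5: author = original

Answer: original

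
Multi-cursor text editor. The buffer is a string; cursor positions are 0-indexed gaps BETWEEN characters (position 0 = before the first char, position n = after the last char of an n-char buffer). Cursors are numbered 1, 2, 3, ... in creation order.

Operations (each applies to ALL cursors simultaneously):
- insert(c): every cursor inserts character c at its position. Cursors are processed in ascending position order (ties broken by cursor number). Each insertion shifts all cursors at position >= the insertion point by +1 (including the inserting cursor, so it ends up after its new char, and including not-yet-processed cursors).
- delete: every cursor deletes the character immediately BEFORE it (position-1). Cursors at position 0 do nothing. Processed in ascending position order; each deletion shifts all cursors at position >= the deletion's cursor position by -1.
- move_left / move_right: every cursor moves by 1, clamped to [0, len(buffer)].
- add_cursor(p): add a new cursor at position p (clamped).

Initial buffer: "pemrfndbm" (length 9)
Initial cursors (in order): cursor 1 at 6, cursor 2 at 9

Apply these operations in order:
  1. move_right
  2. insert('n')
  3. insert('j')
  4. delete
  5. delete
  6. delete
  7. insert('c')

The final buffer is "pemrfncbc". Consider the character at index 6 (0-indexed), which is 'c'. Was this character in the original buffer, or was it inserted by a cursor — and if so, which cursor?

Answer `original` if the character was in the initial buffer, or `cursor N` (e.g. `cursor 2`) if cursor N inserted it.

Answer: cursor 1

Derivation:
After op 1 (move_right): buffer="pemrfndbm" (len 9), cursors c1@7 c2@9, authorship .........
After op 2 (insert('n')): buffer="pemrfndnbmn" (len 11), cursors c1@8 c2@11, authorship .......1..2
After op 3 (insert('j')): buffer="pemrfndnjbmnj" (len 13), cursors c1@9 c2@13, authorship .......11..22
After op 4 (delete): buffer="pemrfndnbmn" (len 11), cursors c1@8 c2@11, authorship .......1..2
After op 5 (delete): buffer="pemrfndbm" (len 9), cursors c1@7 c2@9, authorship .........
After op 6 (delete): buffer="pemrfnb" (len 7), cursors c1@6 c2@7, authorship .......
After op 7 (insert('c')): buffer="pemrfncbc" (len 9), cursors c1@7 c2@9, authorship ......1.2
Authorship (.=original, N=cursor N): . . . . . . 1 . 2
Index 6: author = 1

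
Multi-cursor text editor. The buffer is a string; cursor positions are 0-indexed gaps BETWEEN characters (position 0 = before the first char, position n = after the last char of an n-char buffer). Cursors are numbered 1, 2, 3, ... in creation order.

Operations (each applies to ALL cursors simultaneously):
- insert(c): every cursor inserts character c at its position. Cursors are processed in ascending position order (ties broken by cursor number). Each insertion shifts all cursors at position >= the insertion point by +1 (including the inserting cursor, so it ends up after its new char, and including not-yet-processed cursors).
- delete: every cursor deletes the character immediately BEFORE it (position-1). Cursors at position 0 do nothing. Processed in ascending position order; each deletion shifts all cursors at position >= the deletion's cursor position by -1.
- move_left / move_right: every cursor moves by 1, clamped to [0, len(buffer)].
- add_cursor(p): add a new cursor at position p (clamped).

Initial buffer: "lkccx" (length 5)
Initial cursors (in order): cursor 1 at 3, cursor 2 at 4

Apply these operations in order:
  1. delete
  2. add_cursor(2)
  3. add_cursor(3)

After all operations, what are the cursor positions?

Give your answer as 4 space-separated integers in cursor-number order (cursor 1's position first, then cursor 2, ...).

After op 1 (delete): buffer="lkx" (len 3), cursors c1@2 c2@2, authorship ...
After op 2 (add_cursor(2)): buffer="lkx" (len 3), cursors c1@2 c2@2 c3@2, authorship ...
After op 3 (add_cursor(3)): buffer="lkx" (len 3), cursors c1@2 c2@2 c3@2 c4@3, authorship ...

Answer: 2 2 2 3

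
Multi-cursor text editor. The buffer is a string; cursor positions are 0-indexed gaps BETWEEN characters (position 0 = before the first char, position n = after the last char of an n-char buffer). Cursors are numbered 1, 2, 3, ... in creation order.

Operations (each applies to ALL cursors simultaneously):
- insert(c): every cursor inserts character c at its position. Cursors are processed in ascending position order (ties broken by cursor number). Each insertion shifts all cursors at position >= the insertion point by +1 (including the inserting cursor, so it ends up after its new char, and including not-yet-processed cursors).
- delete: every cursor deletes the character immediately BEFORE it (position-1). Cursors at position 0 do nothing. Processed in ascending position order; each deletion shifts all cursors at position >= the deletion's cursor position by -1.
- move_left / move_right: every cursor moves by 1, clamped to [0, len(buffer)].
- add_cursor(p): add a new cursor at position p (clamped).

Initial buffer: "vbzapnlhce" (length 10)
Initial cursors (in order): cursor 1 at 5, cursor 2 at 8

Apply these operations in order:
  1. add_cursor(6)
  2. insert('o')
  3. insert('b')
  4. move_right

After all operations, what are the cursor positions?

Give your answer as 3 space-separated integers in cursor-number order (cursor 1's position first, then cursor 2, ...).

Answer: 8 15 11

Derivation:
After op 1 (add_cursor(6)): buffer="vbzapnlhce" (len 10), cursors c1@5 c3@6 c2@8, authorship ..........
After op 2 (insert('o')): buffer="vbzaponolhoce" (len 13), cursors c1@6 c3@8 c2@11, authorship .....1.3..2..
After op 3 (insert('b')): buffer="vbzapobnoblhobce" (len 16), cursors c1@7 c3@10 c2@14, authorship .....11.33..22..
After op 4 (move_right): buffer="vbzapobnoblhobce" (len 16), cursors c1@8 c3@11 c2@15, authorship .....11.33..22..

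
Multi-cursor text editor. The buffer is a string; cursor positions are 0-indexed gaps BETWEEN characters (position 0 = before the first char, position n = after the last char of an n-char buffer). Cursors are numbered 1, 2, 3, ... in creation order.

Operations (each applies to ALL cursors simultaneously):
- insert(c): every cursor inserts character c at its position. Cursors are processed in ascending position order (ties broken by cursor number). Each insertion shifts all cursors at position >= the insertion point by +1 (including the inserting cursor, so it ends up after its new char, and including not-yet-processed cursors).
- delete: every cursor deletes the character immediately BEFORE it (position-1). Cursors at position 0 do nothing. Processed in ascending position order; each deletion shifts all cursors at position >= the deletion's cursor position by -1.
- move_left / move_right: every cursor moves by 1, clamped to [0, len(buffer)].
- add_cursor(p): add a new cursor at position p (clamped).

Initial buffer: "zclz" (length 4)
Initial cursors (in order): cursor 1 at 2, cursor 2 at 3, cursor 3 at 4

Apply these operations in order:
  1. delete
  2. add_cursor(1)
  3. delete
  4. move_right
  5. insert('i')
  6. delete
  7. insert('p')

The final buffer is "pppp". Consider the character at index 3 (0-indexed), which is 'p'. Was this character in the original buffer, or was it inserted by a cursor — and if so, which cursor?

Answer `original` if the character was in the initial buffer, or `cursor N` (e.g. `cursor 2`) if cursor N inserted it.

After op 1 (delete): buffer="z" (len 1), cursors c1@1 c2@1 c3@1, authorship .
After op 2 (add_cursor(1)): buffer="z" (len 1), cursors c1@1 c2@1 c3@1 c4@1, authorship .
After op 3 (delete): buffer="" (len 0), cursors c1@0 c2@0 c3@0 c4@0, authorship 
After op 4 (move_right): buffer="" (len 0), cursors c1@0 c2@0 c3@0 c4@0, authorship 
After op 5 (insert('i')): buffer="iiii" (len 4), cursors c1@4 c2@4 c3@4 c4@4, authorship 1234
After op 6 (delete): buffer="" (len 0), cursors c1@0 c2@0 c3@0 c4@0, authorship 
After op 7 (insert('p')): buffer="pppp" (len 4), cursors c1@4 c2@4 c3@4 c4@4, authorship 1234
Authorship (.=original, N=cursor N): 1 2 3 4
Index 3: author = 4

Answer: cursor 4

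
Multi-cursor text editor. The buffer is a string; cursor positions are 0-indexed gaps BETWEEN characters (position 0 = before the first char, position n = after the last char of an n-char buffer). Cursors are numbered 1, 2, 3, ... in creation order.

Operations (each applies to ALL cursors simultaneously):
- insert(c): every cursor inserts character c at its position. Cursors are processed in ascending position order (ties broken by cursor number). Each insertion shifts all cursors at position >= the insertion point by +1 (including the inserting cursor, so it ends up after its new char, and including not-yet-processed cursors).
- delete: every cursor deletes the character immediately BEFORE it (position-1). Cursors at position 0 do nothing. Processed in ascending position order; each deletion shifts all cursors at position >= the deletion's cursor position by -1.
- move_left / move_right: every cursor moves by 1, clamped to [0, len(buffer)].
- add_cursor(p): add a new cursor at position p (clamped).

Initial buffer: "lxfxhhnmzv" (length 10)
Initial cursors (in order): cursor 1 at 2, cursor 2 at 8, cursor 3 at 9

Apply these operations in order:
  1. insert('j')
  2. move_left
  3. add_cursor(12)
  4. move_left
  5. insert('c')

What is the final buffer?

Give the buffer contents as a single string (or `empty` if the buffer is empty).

After op 1 (insert('j')): buffer="lxjfxhhnmjzjv" (len 13), cursors c1@3 c2@10 c3@12, authorship ..1......2.3.
After op 2 (move_left): buffer="lxjfxhhnmjzjv" (len 13), cursors c1@2 c2@9 c3@11, authorship ..1......2.3.
After op 3 (add_cursor(12)): buffer="lxjfxhhnmjzjv" (len 13), cursors c1@2 c2@9 c3@11 c4@12, authorship ..1......2.3.
After op 4 (move_left): buffer="lxjfxhhnmjzjv" (len 13), cursors c1@1 c2@8 c3@10 c4@11, authorship ..1......2.3.
After op 5 (insert('c')): buffer="lcxjfxhhncmjczcjv" (len 17), cursors c1@2 c2@10 c3@13 c4@15, authorship .1.1.....2.23.43.

Answer: lcxjfxhhncmjczcjv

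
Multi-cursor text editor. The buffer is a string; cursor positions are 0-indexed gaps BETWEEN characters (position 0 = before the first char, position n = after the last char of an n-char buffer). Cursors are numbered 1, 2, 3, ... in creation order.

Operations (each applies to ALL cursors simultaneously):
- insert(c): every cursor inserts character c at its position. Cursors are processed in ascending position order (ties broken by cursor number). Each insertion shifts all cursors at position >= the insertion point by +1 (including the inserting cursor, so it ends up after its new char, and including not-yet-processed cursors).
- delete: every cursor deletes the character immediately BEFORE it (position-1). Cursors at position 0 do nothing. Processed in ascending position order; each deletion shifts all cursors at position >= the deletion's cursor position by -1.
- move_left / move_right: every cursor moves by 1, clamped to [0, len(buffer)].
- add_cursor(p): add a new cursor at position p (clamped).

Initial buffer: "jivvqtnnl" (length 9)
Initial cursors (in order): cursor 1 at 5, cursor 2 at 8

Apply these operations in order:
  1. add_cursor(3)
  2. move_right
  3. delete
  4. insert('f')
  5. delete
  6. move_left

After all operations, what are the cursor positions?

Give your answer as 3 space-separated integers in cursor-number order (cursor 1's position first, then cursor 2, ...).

Answer: 3 5 2

Derivation:
After op 1 (add_cursor(3)): buffer="jivvqtnnl" (len 9), cursors c3@3 c1@5 c2@8, authorship .........
After op 2 (move_right): buffer="jivvqtnnl" (len 9), cursors c3@4 c1@6 c2@9, authorship .........
After op 3 (delete): buffer="jivqnn" (len 6), cursors c3@3 c1@4 c2@6, authorship ......
After op 4 (insert('f')): buffer="jivfqfnnf" (len 9), cursors c3@4 c1@6 c2@9, authorship ...3.1..2
After op 5 (delete): buffer="jivqnn" (len 6), cursors c3@3 c1@4 c2@6, authorship ......
After op 6 (move_left): buffer="jivqnn" (len 6), cursors c3@2 c1@3 c2@5, authorship ......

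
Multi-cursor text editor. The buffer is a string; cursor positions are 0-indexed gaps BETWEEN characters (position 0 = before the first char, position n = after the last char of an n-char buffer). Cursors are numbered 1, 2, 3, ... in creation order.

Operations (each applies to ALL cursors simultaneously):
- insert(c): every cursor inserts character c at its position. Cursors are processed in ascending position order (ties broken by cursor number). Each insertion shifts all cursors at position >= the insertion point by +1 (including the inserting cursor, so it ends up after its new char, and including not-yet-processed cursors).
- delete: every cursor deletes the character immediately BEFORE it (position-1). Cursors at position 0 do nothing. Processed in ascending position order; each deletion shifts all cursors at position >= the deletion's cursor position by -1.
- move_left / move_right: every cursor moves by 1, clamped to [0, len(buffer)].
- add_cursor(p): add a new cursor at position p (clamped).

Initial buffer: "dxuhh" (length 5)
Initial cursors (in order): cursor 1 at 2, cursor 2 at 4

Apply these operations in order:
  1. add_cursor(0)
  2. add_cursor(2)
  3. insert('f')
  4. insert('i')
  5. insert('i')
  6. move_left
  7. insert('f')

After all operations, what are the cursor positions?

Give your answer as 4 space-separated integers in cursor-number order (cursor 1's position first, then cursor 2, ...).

After op 1 (add_cursor(0)): buffer="dxuhh" (len 5), cursors c3@0 c1@2 c2@4, authorship .....
After op 2 (add_cursor(2)): buffer="dxuhh" (len 5), cursors c3@0 c1@2 c4@2 c2@4, authorship .....
After op 3 (insert('f')): buffer="fdxffuhfh" (len 9), cursors c3@1 c1@5 c4@5 c2@8, authorship 3..14..2.
After op 4 (insert('i')): buffer="fidxffiiuhfih" (len 13), cursors c3@2 c1@8 c4@8 c2@12, authorship 33..1414..22.
After op 5 (insert('i')): buffer="fiidxffiiiiuhfiih" (len 17), cursors c3@3 c1@11 c4@11 c2@16, authorship 333..141414..222.
After op 6 (move_left): buffer="fiidxffiiiiuhfiih" (len 17), cursors c3@2 c1@10 c4@10 c2@15, authorship 333..141414..222.
After op 7 (insert('f')): buffer="fifidxffiiiffiuhfifih" (len 21), cursors c3@3 c1@13 c4@13 c2@19, authorship 3333..14141144..2222.

Answer: 13 19 3 13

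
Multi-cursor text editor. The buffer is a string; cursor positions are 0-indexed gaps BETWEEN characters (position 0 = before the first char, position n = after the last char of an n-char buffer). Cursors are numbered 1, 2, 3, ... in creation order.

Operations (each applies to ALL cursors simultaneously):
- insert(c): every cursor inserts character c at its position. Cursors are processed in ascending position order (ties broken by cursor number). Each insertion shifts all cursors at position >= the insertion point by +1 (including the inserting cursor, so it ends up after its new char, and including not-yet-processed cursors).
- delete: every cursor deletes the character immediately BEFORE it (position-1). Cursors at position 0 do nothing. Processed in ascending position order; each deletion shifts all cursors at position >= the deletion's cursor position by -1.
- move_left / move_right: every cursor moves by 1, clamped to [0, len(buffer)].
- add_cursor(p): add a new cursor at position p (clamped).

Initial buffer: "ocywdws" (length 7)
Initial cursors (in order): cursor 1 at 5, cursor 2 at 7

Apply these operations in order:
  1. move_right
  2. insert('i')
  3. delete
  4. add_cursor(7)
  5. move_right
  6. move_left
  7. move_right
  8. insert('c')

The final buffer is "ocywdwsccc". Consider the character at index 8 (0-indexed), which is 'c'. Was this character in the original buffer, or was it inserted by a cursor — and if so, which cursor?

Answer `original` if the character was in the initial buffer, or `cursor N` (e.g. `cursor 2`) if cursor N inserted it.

After op 1 (move_right): buffer="ocywdws" (len 7), cursors c1@6 c2@7, authorship .......
After op 2 (insert('i')): buffer="ocywdwisi" (len 9), cursors c1@7 c2@9, authorship ......1.2
After op 3 (delete): buffer="ocywdws" (len 7), cursors c1@6 c2@7, authorship .......
After op 4 (add_cursor(7)): buffer="ocywdws" (len 7), cursors c1@6 c2@7 c3@7, authorship .......
After op 5 (move_right): buffer="ocywdws" (len 7), cursors c1@7 c2@7 c3@7, authorship .......
After op 6 (move_left): buffer="ocywdws" (len 7), cursors c1@6 c2@6 c3@6, authorship .......
After op 7 (move_right): buffer="ocywdws" (len 7), cursors c1@7 c2@7 c3@7, authorship .......
After op 8 (insert('c')): buffer="ocywdwsccc" (len 10), cursors c1@10 c2@10 c3@10, authorship .......123
Authorship (.=original, N=cursor N): . . . . . . . 1 2 3
Index 8: author = 2

Answer: cursor 2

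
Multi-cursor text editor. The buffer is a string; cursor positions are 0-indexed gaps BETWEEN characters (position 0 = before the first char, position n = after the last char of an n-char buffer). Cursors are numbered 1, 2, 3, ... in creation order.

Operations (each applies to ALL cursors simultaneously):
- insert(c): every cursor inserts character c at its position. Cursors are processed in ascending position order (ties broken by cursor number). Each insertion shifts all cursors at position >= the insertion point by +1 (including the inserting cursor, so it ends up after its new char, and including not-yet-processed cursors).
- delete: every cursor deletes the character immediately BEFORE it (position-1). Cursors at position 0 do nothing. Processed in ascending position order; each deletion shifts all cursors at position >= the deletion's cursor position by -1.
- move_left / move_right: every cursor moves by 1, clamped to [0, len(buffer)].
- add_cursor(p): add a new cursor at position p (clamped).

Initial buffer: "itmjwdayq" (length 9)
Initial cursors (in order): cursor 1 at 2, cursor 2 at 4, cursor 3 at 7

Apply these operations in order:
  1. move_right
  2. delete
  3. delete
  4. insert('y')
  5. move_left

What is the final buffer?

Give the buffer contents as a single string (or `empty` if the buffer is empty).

After op 1 (move_right): buffer="itmjwdayq" (len 9), cursors c1@3 c2@5 c3@8, authorship .........
After op 2 (delete): buffer="itjdaq" (len 6), cursors c1@2 c2@3 c3@5, authorship ......
After op 3 (delete): buffer="idq" (len 3), cursors c1@1 c2@1 c3@2, authorship ...
After op 4 (insert('y')): buffer="iyydyq" (len 6), cursors c1@3 c2@3 c3@5, authorship .12.3.
After op 5 (move_left): buffer="iyydyq" (len 6), cursors c1@2 c2@2 c3@4, authorship .12.3.

Answer: iyydyq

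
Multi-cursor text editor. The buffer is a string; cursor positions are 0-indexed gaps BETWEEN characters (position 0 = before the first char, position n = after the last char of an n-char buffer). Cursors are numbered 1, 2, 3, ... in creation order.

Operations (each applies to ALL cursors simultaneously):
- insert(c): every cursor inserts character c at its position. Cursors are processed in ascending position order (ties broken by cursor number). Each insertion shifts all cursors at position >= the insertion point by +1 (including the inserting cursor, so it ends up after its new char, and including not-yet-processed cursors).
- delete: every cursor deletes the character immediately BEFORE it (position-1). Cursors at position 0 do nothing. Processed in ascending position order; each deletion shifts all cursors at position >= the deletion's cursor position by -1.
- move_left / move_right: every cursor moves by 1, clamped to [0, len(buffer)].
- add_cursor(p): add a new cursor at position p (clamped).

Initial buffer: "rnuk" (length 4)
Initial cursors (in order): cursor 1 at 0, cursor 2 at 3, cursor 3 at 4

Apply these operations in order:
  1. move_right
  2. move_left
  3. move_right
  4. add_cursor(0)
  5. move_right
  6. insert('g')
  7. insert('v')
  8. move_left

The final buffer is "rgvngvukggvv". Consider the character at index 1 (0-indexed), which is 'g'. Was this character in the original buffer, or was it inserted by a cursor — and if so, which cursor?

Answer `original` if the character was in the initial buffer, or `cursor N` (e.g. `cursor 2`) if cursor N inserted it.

Answer: cursor 4

Derivation:
After op 1 (move_right): buffer="rnuk" (len 4), cursors c1@1 c2@4 c3@4, authorship ....
After op 2 (move_left): buffer="rnuk" (len 4), cursors c1@0 c2@3 c3@3, authorship ....
After op 3 (move_right): buffer="rnuk" (len 4), cursors c1@1 c2@4 c3@4, authorship ....
After op 4 (add_cursor(0)): buffer="rnuk" (len 4), cursors c4@0 c1@1 c2@4 c3@4, authorship ....
After op 5 (move_right): buffer="rnuk" (len 4), cursors c4@1 c1@2 c2@4 c3@4, authorship ....
After op 6 (insert('g')): buffer="rgngukgg" (len 8), cursors c4@2 c1@4 c2@8 c3@8, authorship .4.1..23
After op 7 (insert('v')): buffer="rgvngvukggvv" (len 12), cursors c4@3 c1@6 c2@12 c3@12, authorship .44.11..2323
After op 8 (move_left): buffer="rgvngvukggvv" (len 12), cursors c4@2 c1@5 c2@11 c3@11, authorship .44.11..2323
Authorship (.=original, N=cursor N): . 4 4 . 1 1 . . 2 3 2 3
Index 1: author = 4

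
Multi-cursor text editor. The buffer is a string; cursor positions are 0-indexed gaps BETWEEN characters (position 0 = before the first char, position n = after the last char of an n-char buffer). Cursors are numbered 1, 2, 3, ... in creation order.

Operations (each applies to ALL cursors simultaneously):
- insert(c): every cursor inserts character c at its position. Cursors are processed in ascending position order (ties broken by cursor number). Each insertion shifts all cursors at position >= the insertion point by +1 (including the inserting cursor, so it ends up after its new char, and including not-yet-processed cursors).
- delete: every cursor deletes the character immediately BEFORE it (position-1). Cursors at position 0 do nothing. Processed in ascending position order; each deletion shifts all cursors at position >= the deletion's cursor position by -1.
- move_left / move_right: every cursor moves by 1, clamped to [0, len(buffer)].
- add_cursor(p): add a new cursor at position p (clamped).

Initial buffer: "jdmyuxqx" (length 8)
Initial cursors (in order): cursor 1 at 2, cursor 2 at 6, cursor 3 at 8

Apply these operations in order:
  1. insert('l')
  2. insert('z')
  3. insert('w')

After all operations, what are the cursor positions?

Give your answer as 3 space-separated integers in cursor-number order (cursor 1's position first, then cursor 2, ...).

Answer: 5 12 17

Derivation:
After op 1 (insert('l')): buffer="jdlmyuxlqxl" (len 11), cursors c1@3 c2@8 c3@11, authorship ..1....2..3
After op 2 (insert('z')): buffer="jdlzmyuxlzqxlz" (len 14), cursors c1@4 c2@10 c3@14, authorship ..11....22..33
After op 3 (insert('w')): buffer="jdlzwmyuxlzwqxlzw" (len 17), cursors c1@5 c2@12 c3@17, authorship ..111....222..333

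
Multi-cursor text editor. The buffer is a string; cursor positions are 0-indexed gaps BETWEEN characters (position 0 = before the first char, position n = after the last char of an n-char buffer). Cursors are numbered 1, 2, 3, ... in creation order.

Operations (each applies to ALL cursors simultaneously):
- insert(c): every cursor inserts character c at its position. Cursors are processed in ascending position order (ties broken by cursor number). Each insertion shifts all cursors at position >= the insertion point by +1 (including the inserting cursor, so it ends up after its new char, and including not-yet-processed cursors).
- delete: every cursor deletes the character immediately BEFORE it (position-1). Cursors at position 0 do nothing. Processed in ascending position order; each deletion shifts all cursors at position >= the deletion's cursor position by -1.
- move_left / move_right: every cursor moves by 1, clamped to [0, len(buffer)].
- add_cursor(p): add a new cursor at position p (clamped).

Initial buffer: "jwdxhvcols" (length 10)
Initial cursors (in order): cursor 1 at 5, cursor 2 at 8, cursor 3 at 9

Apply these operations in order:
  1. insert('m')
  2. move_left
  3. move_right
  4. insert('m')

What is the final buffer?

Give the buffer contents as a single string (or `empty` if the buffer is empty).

After op 1 (insert('m')): buffer="jwdxhmvcomlms" (len 13), cursors c1@6 c2@10 c3@12, authorship .....1...2.3.
After op 2 (move_left): buffer="jwdxhmvcomlms" (len 13), cursors c1@5 c2@9 c3@11, authorship .....1...2.3.
After op 3 (move_right): buffer="jwdxhmvcomlms" (len 13), cursors c1@6 c2@10 c3@12, authorship .....1...2.3.
After op 4 (insert('m')): buffer="jwdxhmmvcommlmms" (len 16), cursors c1@7 c2@12 c3@15, authorship .....11...22.33.

Answer: jwdxhmmvcommlmms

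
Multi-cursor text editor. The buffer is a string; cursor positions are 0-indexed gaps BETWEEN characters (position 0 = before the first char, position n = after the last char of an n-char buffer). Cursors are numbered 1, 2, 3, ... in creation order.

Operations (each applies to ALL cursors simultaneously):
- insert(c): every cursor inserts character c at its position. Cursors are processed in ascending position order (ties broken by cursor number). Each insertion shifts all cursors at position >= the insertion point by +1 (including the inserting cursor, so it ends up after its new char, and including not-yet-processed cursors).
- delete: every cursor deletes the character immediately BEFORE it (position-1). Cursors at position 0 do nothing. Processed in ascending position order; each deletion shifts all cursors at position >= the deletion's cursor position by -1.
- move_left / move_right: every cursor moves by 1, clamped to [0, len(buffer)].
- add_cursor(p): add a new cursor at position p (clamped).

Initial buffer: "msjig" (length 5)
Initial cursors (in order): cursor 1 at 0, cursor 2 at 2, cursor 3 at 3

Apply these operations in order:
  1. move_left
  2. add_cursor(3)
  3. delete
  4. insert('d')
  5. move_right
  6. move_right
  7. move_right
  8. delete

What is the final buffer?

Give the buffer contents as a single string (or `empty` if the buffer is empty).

Answer: dd

Derivation:
After op 1 (move_left): buffer="msjig" (len 5), cursors c1@0 c2@1 c3@2, authorship .....
After op 2 (add_cursor(3)): buffer="msjig" (len 5), cursors c1@0 c2@1 c3@2 c4@3, authorship .....
After op 3 (delete): buffer="ig" (len 2), cursors c1@0 c2@0 c3@0 c4@0, authorship ..
After op 4 (insert('d')): buffer="ddddig" (len 6), cursors c1@4 c2@4 c3@4 c4@4, authorship 1234..
After op 5 (move_right): buffer="ddddig" (len 6), cursors c1@5 c2@5 c3@5 c4@5, authorship 1234..
After op 6 (move_right): buffer="ddddig" (len 6), cursors c1@6 c2@6 c3@6 c4@6, authorship 1234..
After op 7 (move_right): buffer="ddddig" (len 6), cursors c1@6 c2@6 c3@6 c4@6, authorship 1234..
After op 8 (delete): buffer="dd" (len 2), cursors c1@2 c2@2 c3@2 c4@2, authorship 12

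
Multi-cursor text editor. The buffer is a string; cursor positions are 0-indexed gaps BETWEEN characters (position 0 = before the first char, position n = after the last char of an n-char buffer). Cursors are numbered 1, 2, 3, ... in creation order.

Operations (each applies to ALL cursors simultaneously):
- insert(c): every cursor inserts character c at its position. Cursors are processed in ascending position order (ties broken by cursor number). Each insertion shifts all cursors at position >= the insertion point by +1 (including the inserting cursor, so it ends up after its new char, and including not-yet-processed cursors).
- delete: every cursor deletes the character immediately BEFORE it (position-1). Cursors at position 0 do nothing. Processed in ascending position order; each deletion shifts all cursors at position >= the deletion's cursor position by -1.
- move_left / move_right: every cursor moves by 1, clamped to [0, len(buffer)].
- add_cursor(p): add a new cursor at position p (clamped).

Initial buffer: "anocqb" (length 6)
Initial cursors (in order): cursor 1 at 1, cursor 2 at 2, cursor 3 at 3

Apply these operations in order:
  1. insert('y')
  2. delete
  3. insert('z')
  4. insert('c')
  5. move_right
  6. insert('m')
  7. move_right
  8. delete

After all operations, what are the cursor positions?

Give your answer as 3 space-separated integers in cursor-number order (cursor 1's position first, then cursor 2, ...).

After op 1 (insert('y')): buffer="aynyoycqb" (len 9), cursors c1@2 c2@4 c3@6, authorship .1.2.3...
After op 2 (delete): buffer="anocqb" (len 6), cursors c1@1 c2@2 c3@3, authorship ......
After op 3 (insert('z')): buffer="aznzozcqb" (len 9), cursors c1@2 c2@4 c3@6, authorship .1.2.3...
After op 4 (insert('c')): buffer="azcnzcozccqb" (len 12), cursors c1@3 c2@6 c3@9, authorship .11.22.33...
After op 5 (move_right): buffer="azcnzcozccqb" (len 12), cursors c1@4 c2@7 c3@10, authorship .11.22.33...
After op 6 (insert('m')): buffer="azcnmzcomzccmqb" (len 15), cursors c1@5 c2@9 c3@13, authorship .11.122.233.3..
After op 7 (move_right): buffer="azcnmzcomzccmqb" (len 15), cursors c1@6 c2@10 c3@14, authorship .11.122.233.3..
After op 8 (delete): buffer="azcnmcomccmb" (len 12), cursors c1@5 c2@8 c3@11, authorship .11.12.23.3.

Answer: 5 8 11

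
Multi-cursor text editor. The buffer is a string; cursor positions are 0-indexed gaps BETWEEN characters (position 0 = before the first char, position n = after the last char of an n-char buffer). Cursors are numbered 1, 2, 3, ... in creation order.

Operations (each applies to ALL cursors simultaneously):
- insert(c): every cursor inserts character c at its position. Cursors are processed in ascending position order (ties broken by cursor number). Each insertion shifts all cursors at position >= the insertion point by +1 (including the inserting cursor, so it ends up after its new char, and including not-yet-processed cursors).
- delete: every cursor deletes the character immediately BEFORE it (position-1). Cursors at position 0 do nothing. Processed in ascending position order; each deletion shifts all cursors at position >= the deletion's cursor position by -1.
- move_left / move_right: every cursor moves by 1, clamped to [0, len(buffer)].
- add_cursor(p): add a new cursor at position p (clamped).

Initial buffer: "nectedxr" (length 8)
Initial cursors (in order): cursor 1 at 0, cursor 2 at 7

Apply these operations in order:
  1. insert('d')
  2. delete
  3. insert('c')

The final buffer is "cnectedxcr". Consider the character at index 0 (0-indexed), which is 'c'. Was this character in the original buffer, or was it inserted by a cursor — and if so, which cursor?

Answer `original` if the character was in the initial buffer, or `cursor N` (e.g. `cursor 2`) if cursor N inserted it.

Answer: cursor 1

Derivation:
After op 1 (insert('d')): buffer="dnectedxdr" (len 10), cursors c1@1 c2@9, authorship 1.......2.
After op 2 (delete): buffer="nectedxr" (len 8), cursors c1@0 c2@7, authorship ........
After op 3 (insert('c')): buffer="cnectedxcr" (len 10), cursors c1@1 c2@9, authorship 1.......2.
Authorship (.=original, N=cursor N): 1 . . . . . . . 2 .
Index 0: author = 1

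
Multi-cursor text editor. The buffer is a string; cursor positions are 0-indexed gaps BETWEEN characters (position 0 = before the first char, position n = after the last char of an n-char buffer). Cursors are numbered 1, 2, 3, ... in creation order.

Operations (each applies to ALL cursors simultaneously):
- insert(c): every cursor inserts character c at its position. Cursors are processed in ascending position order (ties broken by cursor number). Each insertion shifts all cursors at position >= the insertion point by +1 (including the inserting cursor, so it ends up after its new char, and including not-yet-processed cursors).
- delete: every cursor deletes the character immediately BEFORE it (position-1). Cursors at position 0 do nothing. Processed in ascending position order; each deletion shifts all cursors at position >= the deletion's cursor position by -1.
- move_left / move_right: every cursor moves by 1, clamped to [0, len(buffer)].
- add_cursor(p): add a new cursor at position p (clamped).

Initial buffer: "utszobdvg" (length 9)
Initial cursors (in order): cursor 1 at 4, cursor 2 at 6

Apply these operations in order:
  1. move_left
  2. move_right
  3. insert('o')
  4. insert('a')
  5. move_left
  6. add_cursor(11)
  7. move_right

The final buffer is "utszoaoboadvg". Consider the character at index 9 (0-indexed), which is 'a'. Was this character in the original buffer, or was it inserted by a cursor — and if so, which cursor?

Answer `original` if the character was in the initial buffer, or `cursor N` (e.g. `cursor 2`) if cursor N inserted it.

After op 1 (move_left): buffer="utszobdvg" (len 9), cursors c1@3 c2@5, authorship .........
After op 2 (move_right): buffer="utszobdvg" (len 9), cursors c1@4 c2@6, authorship .........
After op 3 (insert('o')): buffer="utszoobodvg" (len 11), cursors c1@5 c2@8, authorship ....1..2...
After op 4 (insert('a')): buffer="utszoaoboadvg" (len 13), cursors c1@6 c2@10, authorship ....11..22...
After op 5 (move_left): buffer="utszoaoboadvg" (len 13), cursors c1@5 c2@9, authorship ....11..22...
After op 6 (add_cursor(11)): buffer="utszoaoboadvg" (len 13), cursors c1@5 c2@9 c3@11, authorship ....11..22...
After op 7 (move_right): buffer="utszoaoboadvg" (len 13), cursors c1@6 c2@10 c3@12, authorship ....11..22...
Authorship (.=original, N=cursor N): . . . . 1 1 . . 2 2 . . .
Index 9: author = 2

Answer: cursor 2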